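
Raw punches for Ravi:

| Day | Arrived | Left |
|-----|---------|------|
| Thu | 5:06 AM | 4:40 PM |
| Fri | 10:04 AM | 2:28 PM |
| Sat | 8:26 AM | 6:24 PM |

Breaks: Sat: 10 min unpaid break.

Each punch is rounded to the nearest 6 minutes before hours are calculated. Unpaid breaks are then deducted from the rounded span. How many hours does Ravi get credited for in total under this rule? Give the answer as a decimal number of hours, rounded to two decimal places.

Thu: in 5:06 AM→5:06 AM, out 4:40 PM→4:42 PM; 11 h 36 min
Fri: in 10:04 AM→10:06 AM, out 2:28 PM→2:30 PM; 4 h 24 min
Sat: in 8:26 AM→8:24 AM, out 6:24 PM→6:24 PM; 10 h 0 min − 10 min = 9 h 50 min
Total credited: 25 h 50 min.

25.83 hours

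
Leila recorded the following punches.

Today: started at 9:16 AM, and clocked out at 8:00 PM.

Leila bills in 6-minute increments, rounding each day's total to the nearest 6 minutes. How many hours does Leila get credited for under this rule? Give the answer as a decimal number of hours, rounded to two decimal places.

10.70 hours

Today: 9:16 AM–8:00 PM = 10 h 44 min → rounds to 10 h 42 min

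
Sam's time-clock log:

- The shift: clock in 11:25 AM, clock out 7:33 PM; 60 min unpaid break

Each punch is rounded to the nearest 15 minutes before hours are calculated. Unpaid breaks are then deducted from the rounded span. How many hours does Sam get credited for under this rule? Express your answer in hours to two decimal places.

7.00 hours

The shift: in 11:25 AM→11:30 AM, out 7:33 PM→7:30 PM; 8 h 0 min − 60 min = 7 h 0 min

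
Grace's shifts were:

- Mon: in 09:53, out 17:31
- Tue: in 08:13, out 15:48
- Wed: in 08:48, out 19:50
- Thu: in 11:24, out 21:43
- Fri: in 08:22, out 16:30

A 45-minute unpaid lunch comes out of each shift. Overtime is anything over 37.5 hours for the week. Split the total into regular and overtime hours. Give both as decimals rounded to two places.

Regular 37.50 hours, overtime 3.45 hours

Mon: 09:53–17:31 = 7 h 38 min; less 45 min break → 6 h 53 min
Tue: 08:13–15:48 = 7 h 35 min; less 45 min break → 6 h 50 min
Wed: 08:48–19:50 = 11 h 2 min; less 45 min break → 10 h 17 min
Thu: 11:24–21:43 = 10 h 19 min; less 45 min break → 9 h 34 min
Fri: 08:22–16:30 = 8 h 8 min; less 45 min break → 7 h 23 min
Total worked: 40 h 57 min = 40.95 h.
Threshold 37.5 h → overtime 3 h 27 min, regular 37 h 30 min.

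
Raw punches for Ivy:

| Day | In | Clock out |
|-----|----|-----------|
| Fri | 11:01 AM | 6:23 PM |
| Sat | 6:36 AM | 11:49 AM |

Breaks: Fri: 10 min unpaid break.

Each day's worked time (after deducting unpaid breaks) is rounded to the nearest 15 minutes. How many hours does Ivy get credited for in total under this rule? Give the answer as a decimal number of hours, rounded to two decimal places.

Fri: 11:01 AM–6:23 PM = 7 h 22 min − 10 min = 7 h 12 min → rounds to 7 h 15 min
Sat: 6:36 AM–11:49 AM = 5 h 13 min → rounds to 5 h 15 min
Total credited: 12 h 30 min.

12.50 hours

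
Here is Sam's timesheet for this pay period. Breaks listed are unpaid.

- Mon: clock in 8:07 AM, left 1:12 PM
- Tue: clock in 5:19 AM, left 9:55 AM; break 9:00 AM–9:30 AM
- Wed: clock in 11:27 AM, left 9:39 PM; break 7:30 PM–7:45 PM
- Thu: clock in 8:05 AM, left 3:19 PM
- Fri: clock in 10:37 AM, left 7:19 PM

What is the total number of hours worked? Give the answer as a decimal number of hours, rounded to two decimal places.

35.07 hours

Mon: 8:07 AM–1:12 PM = 5 h 5 min
Tue: 5:19 AM–9:55 AM = 4 h 36 min; less 30 min break → 4 h 6 min
Wed: 11:27 AM–9:39 PM = 10 h 12 min; less 15 min break → 9 h 57 min
Thu: 8:05 AM–3:19 PM = 7 h 14 min
Fri: 10:37 AM–7:19 PM = 8 h 42 min
Total: 5 h 5 min + 4 h 6 min + 9 h 57 min + 7 h 14 min + 8 h 42 min = 35 h 4 min.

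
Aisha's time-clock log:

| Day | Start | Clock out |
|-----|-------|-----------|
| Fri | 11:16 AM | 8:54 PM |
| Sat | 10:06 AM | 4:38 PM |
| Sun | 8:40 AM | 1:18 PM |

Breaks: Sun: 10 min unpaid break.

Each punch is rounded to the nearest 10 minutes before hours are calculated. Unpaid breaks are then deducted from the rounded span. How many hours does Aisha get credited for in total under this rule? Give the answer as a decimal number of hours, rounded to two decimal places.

20.50 hours

Fri: in 11:16 AM→11:20 AM, out 8:54 PM→8:50 PM; 9 h 30 min
Sat: in 10:06 AM→10:10 AM, out 4:38 PM→4:40 PM; 6 h 30 min
Sun: in 8:40 AM→8:40 AM, out 1:18 PM→1:20 PM; 4 h 40 min − 10 min = 4 h 30 min
Total credited: 20 h 30 min.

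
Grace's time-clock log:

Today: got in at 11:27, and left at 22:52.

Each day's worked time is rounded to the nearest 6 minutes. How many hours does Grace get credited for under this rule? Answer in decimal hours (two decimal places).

11.40 hours

Today: 11:27–22:52 = 11 h 25 min → rounds to 11 h 24 min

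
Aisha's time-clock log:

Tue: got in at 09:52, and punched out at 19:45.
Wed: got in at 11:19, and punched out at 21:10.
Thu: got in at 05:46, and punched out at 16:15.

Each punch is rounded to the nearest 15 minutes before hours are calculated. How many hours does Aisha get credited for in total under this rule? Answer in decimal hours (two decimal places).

Tue: in 09:52→09:45, out 19:45→19:45; 10 h 0 min
Wed: in 11:19→11:15, out 21:10→21:15; 10 h 0 min
Thu: in 05:46→05:45, out 16:15→16:15; 10 h 30 min
Total credited: 30 h 30 min.

30.50 hours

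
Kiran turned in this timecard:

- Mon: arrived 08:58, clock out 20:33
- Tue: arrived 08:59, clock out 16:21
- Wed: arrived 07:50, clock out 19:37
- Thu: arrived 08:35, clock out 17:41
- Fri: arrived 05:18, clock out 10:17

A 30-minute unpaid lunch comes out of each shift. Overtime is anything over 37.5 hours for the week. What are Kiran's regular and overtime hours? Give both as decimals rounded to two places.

Mon: 08:58–20:33 = 11 h 35 min; less 30 min break → 11 h 5 min
Tue: 08:59–16:21 = 7 h 22 min; less 30 min break → 6 h 52 min
Wed: 07:50–19:37 = 11 h 47 min; less 30 min break → 11 h 17 min
Thu: 08:35–17:41 = 9 h 6 min; less 30 min break → 8 h 36 min
Fri: 05:18–10:17 = 4 h 59 min; less 30 min break → 4 h 29 min
Total worked: 42 h 19 min = 42.32 h.
Threshold 37.5 h → overtime 4 h 49 min, regular 37 h 30 min.

Regular 37.50 hours, overtime 4.82 hours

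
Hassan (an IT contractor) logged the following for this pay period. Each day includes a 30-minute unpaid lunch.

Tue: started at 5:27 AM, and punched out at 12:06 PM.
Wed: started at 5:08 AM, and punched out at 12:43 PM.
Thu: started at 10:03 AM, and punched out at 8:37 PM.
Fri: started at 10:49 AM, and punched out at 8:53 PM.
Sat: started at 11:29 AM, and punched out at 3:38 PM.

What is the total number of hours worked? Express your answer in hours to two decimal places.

36.52 hours

Tue: 5:27 AM–12:06 PM = 6 h 39 min; less 30 min break → 6 h 9 min
Wed: 5:08 AM–12:43 PM = 7 h 35 min; less 30 min break → 7 h 5 min
Thu: 10:03 AM–8:37 PM = 10 h 34 min; less 30 min break → 10 h 4 min
Fri: 10:49 AM–8:53 PM = 10 h 4 min; less 30 min break → 9 h 34 min
Sat: 11:29 AM–3:38 PM = 4 h 9 min; less 30 min break → 3 h 39 min
Total: 6 h 9 min + 7 h 5 min + 10 h 4 min + 9 h 34 min + 3 h 39 min = 36 h 31 min.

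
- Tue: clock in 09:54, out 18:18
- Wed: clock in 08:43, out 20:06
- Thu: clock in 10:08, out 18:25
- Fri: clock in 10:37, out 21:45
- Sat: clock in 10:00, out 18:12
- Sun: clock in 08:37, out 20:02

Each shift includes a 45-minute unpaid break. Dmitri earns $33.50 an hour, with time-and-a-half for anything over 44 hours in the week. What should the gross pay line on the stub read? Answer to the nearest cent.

$1992.41

Tue: 09:54–18:18 = 8 h 24 min; less 45 min break → 7 h 39 min
Wed: 08:43–20:06 = 11 h 23 min; less 45 min break → 10 h 38 min
Thu: 10:08–18:25 = 8 h 17 min; less 45 min break → 7 h 32 min
Fri: 10:37–21:45 = 11 h 8 min; less 45 min break → 10 h 23 min
Sat: 10:00–18:12 = 8 h 12 min; less 45 min break → 7 h 27 min
Sun: 08:37–20:02 = 11 h 25 min; less 45 min break → 10 h 40 min
Total worked: 54 h 19 min = 3259 min.
Regular 44 h 0 min = 2640 min at $33.50/h; overtime 10 h 19 min = 619 min at $50.25/h.
Pay = (2640 × $33.50 + 619 × $50.25) ÷ 60 = $1992.41.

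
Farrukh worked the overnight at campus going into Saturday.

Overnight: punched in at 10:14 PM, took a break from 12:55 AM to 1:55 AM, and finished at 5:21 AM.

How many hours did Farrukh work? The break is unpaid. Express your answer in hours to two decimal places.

Overnight: 10:14 PM → midnight = 1 h 46 min; midnight → 5:21 AM = 5 h 21 min; span 7 h 7 min; less 60 min break → 6 h 7 min

6.12 hours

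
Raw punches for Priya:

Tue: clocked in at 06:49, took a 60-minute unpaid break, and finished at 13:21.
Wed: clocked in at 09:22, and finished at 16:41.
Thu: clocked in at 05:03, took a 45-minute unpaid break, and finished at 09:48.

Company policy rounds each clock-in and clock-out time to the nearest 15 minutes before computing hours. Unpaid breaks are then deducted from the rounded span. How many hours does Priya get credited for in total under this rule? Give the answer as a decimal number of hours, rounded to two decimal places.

Tue: in 06:49→06:45, out 13:21→13:15; 6 h 30 min − 60 min = 5 h 30 min
Wed: in 09:22→09:15, out 16:41→16:45; 7 h 30 min
Thu: in 05:03→05:00, out 09:48→09:45; 4 h 45 min − 45 min = 4 h 0 min
Total credited: 17 h 0 min.

17.00 hours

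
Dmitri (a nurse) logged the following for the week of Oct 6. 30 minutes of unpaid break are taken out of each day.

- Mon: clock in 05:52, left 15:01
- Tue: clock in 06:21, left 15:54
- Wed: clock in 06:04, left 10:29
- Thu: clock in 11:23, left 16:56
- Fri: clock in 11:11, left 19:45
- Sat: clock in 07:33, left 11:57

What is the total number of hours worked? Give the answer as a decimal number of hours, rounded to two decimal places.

Mon: 05:52–15:01 = 9 h 9 min; less 30 min break → 8 h 39 min
Tue: 06:21–15:54 = 9 h 33 min; less 30 min break → 9 h 3 min
Wed: 06:04–10:29 = 4 h 25 min; less 30 min break → 3 h 55 min
Thu: 11:23–16:56 = 5 h 33 min; less 30 min break → 5 h 3 min
Fri: 11:11–19:45 = 8 h 34 min; less 30 min break → 8 h 4 min
Sat: 07:33–11:57 = 4 h 24 min; less 30 min break → 3 h 54 min
Total: 8 h 39 min + 9 h 3 min + 3 h 55 min + 5 h 3 min + 8 h 4 min + 3 h 54 min = 38 h 38 min.

38.63 hours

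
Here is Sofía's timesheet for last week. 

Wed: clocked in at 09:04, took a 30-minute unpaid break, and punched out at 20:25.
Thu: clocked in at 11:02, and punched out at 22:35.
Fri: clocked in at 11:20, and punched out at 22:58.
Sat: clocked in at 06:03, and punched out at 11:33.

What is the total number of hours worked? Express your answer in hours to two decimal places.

Wed: 09:04–20:25 = 11 h 21 min; less 30 min break → 10 h 51 min
Thu: 11:02–22:35 = 11 h 33 min
Fri: 11:20–22:58 = 11 h 38 min
Sat: 06:03–11:33 = 5 h 30 min
Total: 10 h 51 min + 11 h 33 min + 11 h 38 min + 5 h 30 min = 39 h 32 min.

39.53 hours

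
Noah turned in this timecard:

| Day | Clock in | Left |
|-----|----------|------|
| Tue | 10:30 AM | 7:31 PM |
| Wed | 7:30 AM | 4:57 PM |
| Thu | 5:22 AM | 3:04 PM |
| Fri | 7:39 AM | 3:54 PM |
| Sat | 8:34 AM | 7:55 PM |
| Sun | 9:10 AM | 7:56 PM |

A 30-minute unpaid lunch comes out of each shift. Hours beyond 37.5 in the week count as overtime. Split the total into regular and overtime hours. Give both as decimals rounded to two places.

Tue: 10:30 AM–7:31 PM = 9 h 1 min; less 30 min break → 8 h 31 min
Wed: 7:30 AM–4:57 PM = 9 h 27 min; less 30 min break → 8 h 57 min
Thu: 5:22 AM–3:04 PM = 9 h 42 min; less 30 min break → 9 h 12 min
Fri: 7:39 AM–3:54 PM = 8 h 15 min; less 30 min break → 7 h 45 min
Sat: 8:34 AM–7:55 PM = 11 h 21 min; less 30 min break → 10 h 51 min
Sun: 9:10 AM–7:56 PM = 10 h 46 min; less 30 min break → 10 h 16 min
Total worked: 55 h 32 min = 55.53 h.
Threshold 37.5 h → overtime 18 h 2 min, regular 37 h 30 min.

Regular 37.50 hours, overtime 18.03 hours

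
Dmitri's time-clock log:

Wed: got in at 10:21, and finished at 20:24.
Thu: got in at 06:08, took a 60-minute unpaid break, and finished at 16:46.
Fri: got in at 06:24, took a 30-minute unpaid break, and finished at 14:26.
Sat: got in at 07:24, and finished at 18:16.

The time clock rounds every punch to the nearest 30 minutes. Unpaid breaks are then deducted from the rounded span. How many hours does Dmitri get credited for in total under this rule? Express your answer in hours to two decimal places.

Wed: in 10:21→10:30, out 20:24→20:30; 10 h 0 min
Thu: in 06:08→06:00, out 16:46→17:00; 11 h 0 min − 60 min = 10 h 0 min
Fri: in 06:24→06:30, out 14:26→14:30; 8 h 0 min − 30 min = 7 h 30 min
Sat: in 07:24→07:30, out 18:16→18:30; 11 h 0 min
Total credited: 38 h 30 min.

38.50 hours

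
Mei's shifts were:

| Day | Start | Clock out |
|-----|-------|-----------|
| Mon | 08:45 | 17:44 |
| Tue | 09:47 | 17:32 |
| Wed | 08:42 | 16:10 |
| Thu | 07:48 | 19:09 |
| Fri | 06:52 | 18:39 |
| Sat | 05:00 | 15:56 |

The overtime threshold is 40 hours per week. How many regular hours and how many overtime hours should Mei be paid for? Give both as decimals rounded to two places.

Mon: 08:45–17:44 = 8 h 59 min
Tue: 09:47–17:32 = 7 h 45 min
Wed: 08:42–16:10 = 7 h 28 min
Thu: 07:48–19:09 = 11 h 21 min
Fri: 06:52–18:39 = 11 h 47 min
Sat: 05:00–15:56 = 10 h 56 min
Total worked: 58 h 16 min = 58.27 h.
Threshold 40 h → overtime 18 h 16 min, regular 40 h 0 min.

Regular 40.00 hours, overtime 18.27 hours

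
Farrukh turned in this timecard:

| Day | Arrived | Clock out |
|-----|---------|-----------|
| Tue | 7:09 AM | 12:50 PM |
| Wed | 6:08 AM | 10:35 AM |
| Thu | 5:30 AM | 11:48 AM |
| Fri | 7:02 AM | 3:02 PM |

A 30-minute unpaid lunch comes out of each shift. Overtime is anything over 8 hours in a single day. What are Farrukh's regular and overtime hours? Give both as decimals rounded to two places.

Tue: 7:09 AM–12:50 PM = 5 h 41 min; less 30 min break → 5 h 11 min
Wed: 6:08 AM–10:35 AM = 4 h 27 min; less 30 min break → 3 h 57 min
Thu: 5:30 AM–11:48 AM = 6 h 18 min; less 30 min break → 5 h 48 min
Fri: 7:02 AM–3:02 PM = 8 h 0 min; less 30 min break → 7 h 30 min
Tue reg 5 h 11 min / OT 0 h 0 min; Wed reg 3 h 57 min / OT 0 h 0 min; Thu reg 5 h 48 min / OT 0 h 0 min; Fri reg 7 h 30 min / OT 0 h 0 min.
Totals: regular 22 h 26 min, overtime 0 h 0 min.

Regular 22.43 hours, overtime 0.00 hours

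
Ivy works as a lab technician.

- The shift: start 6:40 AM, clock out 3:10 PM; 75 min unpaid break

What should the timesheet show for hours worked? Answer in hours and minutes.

7 h 15 min

The shift: 6:40 AM–3:10 PM = 8 h 30 min; less 75 min break → 7 h 15 min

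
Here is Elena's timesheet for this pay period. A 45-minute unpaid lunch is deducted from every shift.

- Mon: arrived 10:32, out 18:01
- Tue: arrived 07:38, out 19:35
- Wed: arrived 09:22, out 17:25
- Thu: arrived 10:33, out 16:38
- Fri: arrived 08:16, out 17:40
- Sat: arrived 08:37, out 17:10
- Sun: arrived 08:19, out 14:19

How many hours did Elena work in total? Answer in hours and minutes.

52 h 16 min

Mon: 10:32–18:01 = 7 h 29 min; less 45 min break → 6 h 44 min
Tue: 07:38–19:35 = 11 h 57 min; less 45 min break → 11 h 12 min
Wed: 09:22–17:25 = 8 h 3 min; less 45 min break → 7 h 18 min
Thu: 10:33–16:38 = 6 h 5 min; less 45 min break → 5 h 20 min
Fri: 08:16–17:40 = 9 h 24 min; less 45 min break → 8 h 39 min
Sat: 08:37–17:10 = 8 h 33 min; less 45 min break → 7 h 48 min
Sun: 08:19–14:19 = 6 h 0 min; less 45 min break → 5 h 15 min
Total: 6 h 44 min + 11 h 12 min + 7 h 18 min + 5 h 20 min + 8 h 39 min + 7 h 48 min + 5 h 15 min = 52 h 16 min.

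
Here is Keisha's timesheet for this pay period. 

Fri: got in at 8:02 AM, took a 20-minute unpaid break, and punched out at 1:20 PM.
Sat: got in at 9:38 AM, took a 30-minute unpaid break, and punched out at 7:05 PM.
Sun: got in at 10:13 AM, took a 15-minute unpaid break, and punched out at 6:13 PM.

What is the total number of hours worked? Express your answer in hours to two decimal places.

Fri: 8:02 AM–1:20 PM = 5 h 18 min; less 20 min break → 4 h 58 min
Sat: 9:38 AM–7:05 PM = 9 h 27 min; less 30 min break → 8 h 57 min
Sun: 10:13 AM–6:13 PM = 8 h 0 min; less 15 min break → 7 h 45 min
Total: 4 h 58 min + 8 h 57 min + 7 h 45 min = 21 h 40 min.

21.67 hours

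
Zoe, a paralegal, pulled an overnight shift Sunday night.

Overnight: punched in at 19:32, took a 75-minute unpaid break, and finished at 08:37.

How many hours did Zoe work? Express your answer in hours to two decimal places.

11.83 hours

Overnight: 19:32 → midnight = 4 h 28 min; midnight → 08:37 = 8 h 37 min; span 13 h 5 min; less 75 min break → 11 h 50 min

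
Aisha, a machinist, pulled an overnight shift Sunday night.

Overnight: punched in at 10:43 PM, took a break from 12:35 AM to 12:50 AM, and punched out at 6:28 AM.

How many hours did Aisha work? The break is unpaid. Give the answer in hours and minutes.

Overnight: 10:43 PM → midnight = 1 h 17 min; midnight → 6:28 AM = 6 h 28 min; span 7 h 45 min; less 15 min break → 7 h 30 min

7 h 30 min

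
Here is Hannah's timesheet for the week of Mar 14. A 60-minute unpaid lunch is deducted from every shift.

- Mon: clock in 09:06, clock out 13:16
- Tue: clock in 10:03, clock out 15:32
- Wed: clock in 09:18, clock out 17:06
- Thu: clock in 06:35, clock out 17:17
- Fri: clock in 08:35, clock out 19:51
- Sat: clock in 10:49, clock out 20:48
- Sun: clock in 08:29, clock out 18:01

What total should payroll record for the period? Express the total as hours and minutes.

51 h 56 min

Mon: 09:06–13:16 = 4 h 10 min; less 60 min break → 3 h 10 min
Tue: 10:03–15:32 = 5 h 29 min; less 60 min break → 4 h 29 min
Wed: 09:18–17:06 = 7 h 48 min; less 60 min break → 6 h 48 min
Thu: 06:35–17:17 = 10 h 42 min; less 60 min break → 9 h 42 min
Fri: 08:35–19:51 = 11 h 16 min; less 60 min break → 10 h 16 min
Sat: 10:49–20:48 = 9 h 59 min; less 60 min break → 8 h 59 min
Sun: 08:29–18:01 = 9 h 32 min; less 60 min break → 8 h 32 min
Total: 3 h 10 min + 4 h 29 min + 6 h 48 min + 9 h 42 min + 10 h 16 min + 8 h 59 min + 8 h 32 min = 51 h 56 min.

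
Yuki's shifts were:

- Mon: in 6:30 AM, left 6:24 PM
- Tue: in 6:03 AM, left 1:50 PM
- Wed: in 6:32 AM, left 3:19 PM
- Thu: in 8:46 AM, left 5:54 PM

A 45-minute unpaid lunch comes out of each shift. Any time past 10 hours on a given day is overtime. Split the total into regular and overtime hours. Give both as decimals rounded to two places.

Mon: 6:30 AM–6:24 PM = 11 h 54 min; less 45 min break → 11 h 9 min
Tue: 6:03 AM–1:50 PM = 7 h 47 min; less 45 min break → 7 h 2 min
Wed: 6:32 AM–3:19 PM = 8 h 47 min; less 45 min break → 8 h 2 min
Thu: 8:46 AM–5:54 PM = 9 h 8 min; less 45 min break → 8 h 23 min
Mon reg 10 h 0 min / OT 1 h 9 min; Tue reg 7 h 2 min / OT 0 h 0 min; Wed reg 8 h 2 min / OT 0 h 0 min; Thu reg 8 h 23 min / OT 0 h 0 min.
Totals: regular 33 h 27 min, overtime 1 h 9 min.

Regular 33.45 hours, overtime 1.15 hours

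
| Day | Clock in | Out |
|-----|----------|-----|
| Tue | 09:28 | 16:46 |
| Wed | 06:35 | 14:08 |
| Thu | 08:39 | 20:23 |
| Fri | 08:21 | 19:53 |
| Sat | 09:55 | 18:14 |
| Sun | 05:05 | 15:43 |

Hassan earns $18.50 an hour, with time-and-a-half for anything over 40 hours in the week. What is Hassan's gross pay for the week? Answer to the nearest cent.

$1213.60

Tue: 09:28–16:46 = 7 h 18 min
Wed: 06:35–14:08 = 7 h 33 min
Thu: 08:39–20:23 = 11 h 44 min
Fri: 08:21–19:53 = 11 h 32 min
Sat: 09:55–18:14 = 8 h 19 min
Sun: 05:05–15:43 = 10 h 38 min
Total worked: 57 h 4 min = 3424 min.
Regular 40 h 0 min = 2400 min at $18.50/h; overtime 17 h 4 min = 1024 min at $27.75/h.
Pay = (2400 × $18.50 + 1024 × $27.75) ÷ 60 = $1213.60.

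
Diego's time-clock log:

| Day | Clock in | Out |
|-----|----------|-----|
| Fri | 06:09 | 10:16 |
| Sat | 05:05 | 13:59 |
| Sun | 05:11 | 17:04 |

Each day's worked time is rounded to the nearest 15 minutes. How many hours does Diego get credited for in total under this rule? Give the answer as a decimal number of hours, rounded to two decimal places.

25.00 hours

Fri: 06:09–10:16 = 4 h 7 min → rounds to 4 h 0 min
Sat: 05:05–13:59 = 8 h 54 min → rounds to 9 h 0 min
Sun: 05:11–17:04 = 11 h 53 min → rounds to 12 h 0 min
Total credited: 25 h 0 min.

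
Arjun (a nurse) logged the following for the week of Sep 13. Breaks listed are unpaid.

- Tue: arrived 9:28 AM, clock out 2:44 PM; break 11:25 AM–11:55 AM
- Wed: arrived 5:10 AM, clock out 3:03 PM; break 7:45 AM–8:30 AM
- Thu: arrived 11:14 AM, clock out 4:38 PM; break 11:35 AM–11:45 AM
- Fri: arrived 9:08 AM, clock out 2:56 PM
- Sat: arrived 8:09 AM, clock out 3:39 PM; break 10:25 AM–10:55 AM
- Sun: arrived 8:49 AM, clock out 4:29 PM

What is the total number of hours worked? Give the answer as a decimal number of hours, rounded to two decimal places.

Tue: 9:28 AM–2:44 PM = 5 h 16 min; less 30 min break → 4 h 46 min
Wed: 5:10 AM–3:03 PM = 9 h 53 min; less 45 min break → 9 h 8 min
Thu: 11:14 AM–4:38 PM = 5 h 24 min; less 10 min break → 5 h 14 min
Fri: 9:08 AM–2:56 PM = 5 h 48 min
Sat: 8:09 AM–3:39 PM = 7 h 30 min; less 30 min break → 7 h 0 min
Sun: 8:49 AM–4:29 PM = 7 h 40 min
Total: 4 h 46 min + 9 h 8 min + 5 h 14 min + 5 h 48 min + 7 h 0 min + 7 h 40 min = 39 h 36 min.

39.60 hours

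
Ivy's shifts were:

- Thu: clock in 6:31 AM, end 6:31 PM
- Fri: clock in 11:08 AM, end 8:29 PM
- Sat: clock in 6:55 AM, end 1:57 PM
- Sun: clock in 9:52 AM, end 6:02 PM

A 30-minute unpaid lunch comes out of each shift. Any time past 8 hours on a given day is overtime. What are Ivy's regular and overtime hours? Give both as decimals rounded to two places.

Thu: 6:31 AM–6:31 PM = 12 h 0 min; less 30 min break → 11 h 30 min
Fri: 11:08 AM–8:29 PM = 9 h 21 min; less 30 min break → 8 h 51 min
Sat: 6:55 AM–1:57 PM = 7 h 2 min; less 30 min break → 6 h 32 min
Sun: 9:52 AM–6:02 PM = 8 h 10 min; less 30 min break → 7 h 40 min
Thu reg 8 h 0 min / OT 3 h 30 min; Fri reg 8 h 0 min / OT 0 h 51 min; Sat reg 6 h 32 min / OT 0 h 0 min; Sun reg 7 h 40 min / OT 0 h 0 min.
Totals: regular 30 h 12 min, overtime 4 h 21 min.

Regular 30.20 hours, overtime 4.35 hours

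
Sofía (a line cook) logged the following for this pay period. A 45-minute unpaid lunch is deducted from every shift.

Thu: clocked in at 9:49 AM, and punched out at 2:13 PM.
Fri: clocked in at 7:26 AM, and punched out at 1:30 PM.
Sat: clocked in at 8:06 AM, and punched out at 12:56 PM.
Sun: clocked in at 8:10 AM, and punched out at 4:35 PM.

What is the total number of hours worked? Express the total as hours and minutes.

Thu: 9:49 AM–2:13 PM = 4 h 24 min; less 45 min break → 3 h 39 min
Fri: 7:26 AM–1:30 PM = 6 h 4 min; less 45 min break → 5 h 19 min
Sat: 8:06 AM–12:56 PM = 4 h 50 min; less 45 min break → 4 h 5 min
Sun: 8:10 AM–4:35 PM = 8 h 25 min; less 45 min break → 7 h 40 min
Total: 3 h 39 min + 5 h 19 min + 4 h 5 min + 7 h 40 min = 20 h 43 min.

20 h 43 min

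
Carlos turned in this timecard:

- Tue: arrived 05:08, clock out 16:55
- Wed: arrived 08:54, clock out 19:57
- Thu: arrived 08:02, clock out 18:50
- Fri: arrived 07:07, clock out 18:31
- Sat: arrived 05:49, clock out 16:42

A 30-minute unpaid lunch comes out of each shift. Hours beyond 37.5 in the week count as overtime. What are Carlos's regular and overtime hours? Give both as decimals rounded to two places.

Tue: 05:08–16:55 = 11 h 47 min; less 30 min break → 11 h 17 min
Wed: 08:54–19:57 = 11 h 3 min; less 30 min break → 10 h 33 min
Thu: 08:02–18:50 = 10 h 48 min; less 30 min break → 10 h 18 min
Fri: 07:07–18:31 = 11 h 24 min; less 30 min break → 10 h 54 min
Sat: 05:49–16:42 = 10 h 53 min; less 30 min break → 10 h 23 min
Total worked: 53 h 25 min = 53.42 h.
Threshold 37.5 h → overtime 15 h 55 min, regular 37 h 30 min.

Regular 37.50 hours, overtime 15.92 hours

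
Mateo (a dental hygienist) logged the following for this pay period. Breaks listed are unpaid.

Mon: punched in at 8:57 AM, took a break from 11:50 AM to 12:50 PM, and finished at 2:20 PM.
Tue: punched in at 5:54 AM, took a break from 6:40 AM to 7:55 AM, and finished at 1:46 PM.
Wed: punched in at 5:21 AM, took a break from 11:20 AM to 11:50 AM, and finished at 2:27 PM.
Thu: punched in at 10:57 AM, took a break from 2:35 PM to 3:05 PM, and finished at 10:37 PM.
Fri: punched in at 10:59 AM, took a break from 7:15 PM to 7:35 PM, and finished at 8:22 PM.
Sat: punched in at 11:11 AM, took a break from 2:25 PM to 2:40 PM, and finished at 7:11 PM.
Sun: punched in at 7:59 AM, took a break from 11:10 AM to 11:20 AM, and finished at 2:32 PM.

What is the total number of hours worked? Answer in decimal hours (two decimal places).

53.95 hours

Mon: 8:57 AM–2:20 PM = 5 h 23 min; less 60 min break → 4 h 23 min
Tue: 5:54 AM–1:46 PM = 7 h 52 min; less 75 min break → 6 h 37 min
Wed: 5:21 AM–2:27 PM = 9 h 6 min; less 30 min break → 8 h 36 min
Thu: 10:57 AM–10:37 PM = 11 h 40 min; less 30 min break → 11 h 10 min
Fri: 10:59 AM–8:22 PM = 9 h 23 min; less 20 min break → 9 h 3 min
Sat: 11:11 AM–7:11 PM = 8 h 0 min; less 15 min break → 7 h 45 min
Sun: 7:59 AM–2:32 PM = 6 h 33 min; less 10 min break → 6 h 23 min
Total: 4 h 23 min + 6 h 37 min + 8 h 36 min + 11 h 10 min + 9 h 3 min + 7 h 45 min + 6 h 23 min = 53 h 57 min.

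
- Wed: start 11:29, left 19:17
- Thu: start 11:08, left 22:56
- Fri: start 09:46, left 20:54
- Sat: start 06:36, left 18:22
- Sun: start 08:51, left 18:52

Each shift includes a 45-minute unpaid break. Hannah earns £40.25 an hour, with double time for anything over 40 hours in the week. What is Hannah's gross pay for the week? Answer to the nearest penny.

£2315.72

Wed: 11:29–19:17 = 7 h 48 min; less 45 min break → 7 h 3 min
Thu: 11:08–22:56 = 11 h 48 min; less 45 min break → 11 h 3 min
Fri: 09:46–20:54 = 11 h 8 min; less 45 min break → 10 h 23 min
Sat: 06:36–18:22 = 11 h 46 min; less 45 min break → 11 h 1 min
Sun: 08:51–18:52 = 10 h 1 min; less 45 min break → 9 h 16 min
Total worked: 48 h 46 min = 2926 min.
Regular 40 h 0 min = 2400 min at £40.25/h; overtime 8 h 46 min = 526 min at £80.50/h.
Pay = (2400 × £40.25 + 526 × £80.50) ÷ 60 = £2315.72.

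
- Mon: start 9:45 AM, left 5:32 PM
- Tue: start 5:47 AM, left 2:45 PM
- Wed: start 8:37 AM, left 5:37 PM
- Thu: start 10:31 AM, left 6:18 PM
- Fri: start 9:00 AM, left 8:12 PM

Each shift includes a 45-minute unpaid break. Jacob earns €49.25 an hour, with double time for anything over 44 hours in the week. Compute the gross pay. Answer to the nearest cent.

€2018.43

Mon: 9:45 AM–5:32 PM = 7 h 47 min; less 45 min break → 7 h 2 min
Tue: 5:47 AM–2:45 PM = 8 h 58 min; less 45 min break → 8 h 13 min
Wed: 8:37 AM–5:37 PM = 9 h 0 min; less 45 min break → 8 h 15 min
Thu: 10:31 AM–6:18 PM = 7 h 47 min; less 45 min break → 7 h 2 min
Fri: 9:00 AM–8:12 PM = 11 h 12 min; less 45 min break → 10 h 27 min
Total worked: 40 h 59 min = 2459 min.
Regular 40 h 59 min = 2459 min at €49.25/h; overtime 0 h 0 min = 0 min at €98.50/h.
Pay = (2459 × €49.25 + 0 × €98.50) ÷ 60 = €2018.43.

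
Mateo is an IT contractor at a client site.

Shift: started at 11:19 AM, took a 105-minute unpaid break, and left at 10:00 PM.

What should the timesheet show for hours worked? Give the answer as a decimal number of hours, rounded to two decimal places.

Shift: 11:19 AM–10:00 PM = 10 h 41 min; less 105 min break → 8 h 56 min

8.93 hours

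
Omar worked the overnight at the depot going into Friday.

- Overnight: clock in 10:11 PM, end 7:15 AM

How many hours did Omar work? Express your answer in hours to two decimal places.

9.07 hours

Overnight: 10:11 PM → midnight = 1 h 49 min; midnight → 7:15 AM = 7 h 15 min; span 9 h 4 min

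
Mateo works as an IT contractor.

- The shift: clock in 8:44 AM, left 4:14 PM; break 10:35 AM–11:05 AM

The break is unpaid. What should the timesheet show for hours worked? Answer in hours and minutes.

The shift: 8:44 AM–4:14 PM = 7 h 30 min; less 30 min break → 7 h 0 min

7 h 0 min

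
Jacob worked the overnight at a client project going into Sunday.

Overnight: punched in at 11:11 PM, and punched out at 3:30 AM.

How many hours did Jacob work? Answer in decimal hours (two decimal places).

4.32 hours

Overnight: 11:11 PM → midnight = 0 h 49 min; midnight → 3:30 AM = 3 h 30 min; span 4 h 19 min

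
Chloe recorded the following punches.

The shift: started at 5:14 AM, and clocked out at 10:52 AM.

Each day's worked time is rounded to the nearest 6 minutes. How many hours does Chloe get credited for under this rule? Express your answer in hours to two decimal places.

5.60 hours

The shift: 5:14 AM–10:52 AM = 5 h 38 min → rounds to 5 h 36 min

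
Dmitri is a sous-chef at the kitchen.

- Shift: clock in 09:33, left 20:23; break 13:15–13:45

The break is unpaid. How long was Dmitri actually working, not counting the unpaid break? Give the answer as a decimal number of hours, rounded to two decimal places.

Shift: 09:33–20:23 = 10 h 50 min; less 30 min break → 10 h 20 min

10.33 hours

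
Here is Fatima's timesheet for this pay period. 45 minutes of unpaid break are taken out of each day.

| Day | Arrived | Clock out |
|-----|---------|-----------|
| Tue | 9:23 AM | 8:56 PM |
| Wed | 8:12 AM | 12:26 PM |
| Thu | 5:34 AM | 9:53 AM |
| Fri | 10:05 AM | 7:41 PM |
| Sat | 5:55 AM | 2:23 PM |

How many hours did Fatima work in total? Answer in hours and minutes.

Tue: 9:23 AM–8:56 PM = 11 h 33 min; less 45 min break → 10 h 48 min
Wed: 8:12 AM–12:26 PM = 4 h 14 min; less 45 min break → 3 h 29 min
Thu: 5:34 AM–9:53 AM = 4 h 19 min; less 45 min break → 3 h 34 min
Fri: 10:05 AM–7:41 PM = 9 h 36 min; less 45 min break → 8 h 51 min
Sat: 5:55 AM–2:23 PM = 8 h 28 min; less 45 min break → 7 h 43 min
Total: 10 h 48 min + 3 h 29 min + 3 h 34 min + 8 h 51 min + 7 h 43 min = 34 h 25 min.

34 h 25 min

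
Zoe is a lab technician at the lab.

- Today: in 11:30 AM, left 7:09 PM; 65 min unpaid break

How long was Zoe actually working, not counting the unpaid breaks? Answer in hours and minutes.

Today: 11:30 AM–7:09 PM = 7 h 39 min; less 65 min break → 6 h 34 min

6 h 34 min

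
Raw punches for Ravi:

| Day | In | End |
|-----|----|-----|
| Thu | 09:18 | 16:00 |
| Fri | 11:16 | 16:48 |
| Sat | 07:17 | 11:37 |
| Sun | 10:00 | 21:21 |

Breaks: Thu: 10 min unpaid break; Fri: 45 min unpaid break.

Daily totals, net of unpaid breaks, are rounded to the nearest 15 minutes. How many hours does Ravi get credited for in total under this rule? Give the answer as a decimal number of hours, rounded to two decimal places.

Thu: 09:18–16:00 = 6 h 42 min − 10 min = 6 h 32 min → rounds to 6 h 30 min
Fri: 11:16–16:48 = 5 h 32 min − 45 min = 4 h 47 min → rounds to 4 h 45 min
Sat: 07:17–11:37 = 4 h 20 min → rounds to 4 h 15 min
Sun: 10:00–21:21 = 11 h 21 min → rounds to 11 h 15 min
Total credited: 26 h 45 min.

26.75 hours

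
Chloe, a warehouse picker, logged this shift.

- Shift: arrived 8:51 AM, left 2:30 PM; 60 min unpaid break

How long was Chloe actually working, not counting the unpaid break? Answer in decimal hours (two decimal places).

4.65 hours

Shift: 8:51 AM–2:30 PM = 5 h 39 min; less 60 min break → 4 h 39 min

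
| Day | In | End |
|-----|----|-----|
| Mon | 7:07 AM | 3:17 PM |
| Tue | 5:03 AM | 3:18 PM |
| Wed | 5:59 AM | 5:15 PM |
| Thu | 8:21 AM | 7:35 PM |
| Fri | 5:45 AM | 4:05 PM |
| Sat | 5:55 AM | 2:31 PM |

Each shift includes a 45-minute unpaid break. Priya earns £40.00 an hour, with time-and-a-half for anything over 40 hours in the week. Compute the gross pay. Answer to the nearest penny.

£2521.00

Mon: 7:07 AM–3:17 PM = 8 h 10 min; less 45 min break → 7 h 25 min
Tue: 5:03 AM–3:18 PM = 10 h 15 min; less 45 min break → 9 h 30 min
Wed: 5:59 AM–5:15 PM = 11 h 16 min; less 45 min break → 10 h 31 min
Thu: 8:21 AM–7:35 PM = 11 h 14 min; less 45 min break → 10 h 29 min
Fri: 5:45 AM–4:05 PM = 10 h 20 min; less 45 min break → 9 h 35 min
Sat: 5:55 AM–2:31 PM = 8 h 36 min; less 45 min break → 7 h 51 min
Total worked: 55 h 21 min = 3321 min.
Regular 40 h 0 min = 2400 min at £40.00/h; overtime 15 h 21 min = 921 min at £60.00/h.
Pay = (2400 × £40.00 + 921 × £60.00) ÷ 60 = £2521.00.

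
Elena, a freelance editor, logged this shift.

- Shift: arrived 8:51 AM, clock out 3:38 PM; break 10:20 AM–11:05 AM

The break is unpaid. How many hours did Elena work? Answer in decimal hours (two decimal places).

6.03 hours

Shift: 8:51 AM–3:38 PM = 6 h 47 min; less 45 min break → 6 h 2 min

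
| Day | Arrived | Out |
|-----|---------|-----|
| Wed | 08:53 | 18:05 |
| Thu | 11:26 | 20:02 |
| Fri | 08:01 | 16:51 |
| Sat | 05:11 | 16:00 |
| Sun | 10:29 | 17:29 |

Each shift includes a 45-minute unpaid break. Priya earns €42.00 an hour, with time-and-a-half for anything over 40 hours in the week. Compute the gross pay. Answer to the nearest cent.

€1724.10

Wed: 08:53–18:05 = 9 h 12 min; less 45 min break → 8 h 27 min
Thu: 11:26–20:02 = 8 h 36 min; less 45 min break → 7 h 51 min
Fri: 08:01–16:51 = 8 h 50 min; less 45 min break → 8 h 5 min
Sat: 05:11–16:00 = 10 h 49 min; less 45 min break → 10 h 4 min
Sun: 10:29–17:29 = 7 h 0 min; less 45 min break → 6 h 15 min
Total worked: 40 h 42 min = 2442 min.
Regular 40 h 0 min = 2400 min at €42.00/h; overtime 0 h 42 min = 42 min at €63.00/h.
Pay = (2400 × €42.00 + 42 × €63.00) ÷ 60 = €1724.10.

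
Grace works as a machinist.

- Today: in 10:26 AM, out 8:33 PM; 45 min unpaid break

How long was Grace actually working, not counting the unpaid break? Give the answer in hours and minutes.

Today: 10:26 AM–8:33 PM = 10 h 7 min; less 45 min break → 9 h 22 min

9 h 22 min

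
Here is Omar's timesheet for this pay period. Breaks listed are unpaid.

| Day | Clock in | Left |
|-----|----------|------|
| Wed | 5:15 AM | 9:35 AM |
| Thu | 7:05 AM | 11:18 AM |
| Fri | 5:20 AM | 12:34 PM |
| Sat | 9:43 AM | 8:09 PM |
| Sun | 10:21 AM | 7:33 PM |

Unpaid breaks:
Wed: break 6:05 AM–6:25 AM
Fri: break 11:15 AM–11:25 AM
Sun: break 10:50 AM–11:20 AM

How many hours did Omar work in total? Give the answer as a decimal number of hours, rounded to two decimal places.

Wed: 5:15 AM–9:35 AM = 4 h 20 min; less 20 min break → 4 h 0 min
Thu: 7:05 AM–11:18 AM = 4 h 13 min
Fri: 5:20 AM–12:34 PM = 7 h 14 min; less 10 min break → 7 h 4 min
Sat: 9:43 AM–8:09 PM = 10 h 26 min
Sun: 10:21 AM–7:33 PM = 9 h 12 min; less 30 min break → 8 h 42 min
Total: 4 h 0 min + 4 h 13 min + 7 h 4 min + 10 h 26 min + 8 h 42 min = 34 h 25 min.

34.42 hours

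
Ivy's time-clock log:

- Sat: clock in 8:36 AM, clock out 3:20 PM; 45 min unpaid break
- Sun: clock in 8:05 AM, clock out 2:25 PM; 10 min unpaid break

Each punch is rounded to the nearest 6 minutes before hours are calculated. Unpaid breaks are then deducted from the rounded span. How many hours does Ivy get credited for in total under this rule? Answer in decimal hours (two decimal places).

12.08 hours

Sat: in 8:36 AM→8:36 AM, out 3:20 PM→3:18 PM; 6 h 42 min − 45 min = 5 h 57 min
Sun: in 8:05 AM→8:06 AM, out 2:25 PM→2:24 PM; 6 h 18 min − 10 min = 6 h 8 min
Total credited: 12 h 5 min.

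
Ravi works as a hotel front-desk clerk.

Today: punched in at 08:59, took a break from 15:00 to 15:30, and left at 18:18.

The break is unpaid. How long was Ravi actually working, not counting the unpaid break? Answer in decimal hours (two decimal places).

Today: 08:59–18:18 = 9 h 19 min; less 30 min break → 8 h 49 min

8.82 hours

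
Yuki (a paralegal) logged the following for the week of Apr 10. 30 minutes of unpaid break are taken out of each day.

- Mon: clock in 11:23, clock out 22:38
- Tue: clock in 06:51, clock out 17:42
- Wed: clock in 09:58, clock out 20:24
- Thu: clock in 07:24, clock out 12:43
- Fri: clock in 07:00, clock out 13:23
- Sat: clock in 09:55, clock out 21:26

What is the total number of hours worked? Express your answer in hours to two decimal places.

Mon: 11:23–22:38 = 11 h 15 min; less 30 min break → 10 h 45 min
Tue: 06:51–17:42 = 10 h 51 min; less 30 min break → 10 h 21 min
Wed: 09:58–20:24 = 10 h 26 min; less 30 min break → 9 h 56 min
Thu: 07:24–12:43 = 5 h 19 min; less 30 min break → 4 h 49 min
Fri: 07:00–13:23 = 6 h 23 min; less 30 min break → 5 h 53 min
Sat: 09:55–21:26 = 11 h 31 min; less 30 min break → 11 h 1 min
Total: 10 h 45 min + 10 h 21 min + 9 h 56 min + 4 h 49 min + 5 h 53 min + 11 h 1 min = 52 h 45 min.

52.75 hours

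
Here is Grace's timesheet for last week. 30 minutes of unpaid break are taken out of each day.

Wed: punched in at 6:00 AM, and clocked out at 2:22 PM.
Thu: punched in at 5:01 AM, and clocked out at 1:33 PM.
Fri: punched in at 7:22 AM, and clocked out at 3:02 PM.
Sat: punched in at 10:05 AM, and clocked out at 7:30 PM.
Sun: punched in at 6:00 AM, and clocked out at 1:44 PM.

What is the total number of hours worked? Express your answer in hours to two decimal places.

39.22 hours

Wed: 6:00 AM–2:22 PM = 8 h 22 min; less 30 min break → 7 h 52 min
Thu: 5:01 AM–1:33 PM = 8 h 32 min; less 30 min break → 8 h 2 min
Fri: 7:22 AM–3:02 PM = 7 h 40 min; less 30 min break → 7 h 10 min
Sat: 10:05 AM–7:30 PM = 9 h 25 min; less 30 min break → 8 h 55 min
Sun: 6:00 AM–1:44 PM = 7 h 44 min; less 30 min break → 7 h 14 min
Total: 7 h 52 min + 8 h 2 min + 7 h 10 min + 8 h 55 min + 7 h 14 min = 39 h 13 min.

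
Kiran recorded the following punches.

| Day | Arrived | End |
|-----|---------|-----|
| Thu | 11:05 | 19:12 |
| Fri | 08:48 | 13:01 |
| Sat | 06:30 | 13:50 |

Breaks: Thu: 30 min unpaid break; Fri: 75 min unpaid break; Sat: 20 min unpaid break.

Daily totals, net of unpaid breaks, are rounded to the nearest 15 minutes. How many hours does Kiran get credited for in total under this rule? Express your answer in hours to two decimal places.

Thu: 11:05–19:12 = 8 h 7 min − 30 min = 7 h 37 min → rounds to 7 h 30 min
Fri: 08:48–13:01 = 4 h 13 min − 75 min = 2 h 58 min → rounds to 3 h 0 min
Sat: 06:30–13:50 = 7 h 20 min − 20 min = 7 h 0 min → rounds to 7 h 0 min
Total credited: 17 h 30 min.

17.50 hours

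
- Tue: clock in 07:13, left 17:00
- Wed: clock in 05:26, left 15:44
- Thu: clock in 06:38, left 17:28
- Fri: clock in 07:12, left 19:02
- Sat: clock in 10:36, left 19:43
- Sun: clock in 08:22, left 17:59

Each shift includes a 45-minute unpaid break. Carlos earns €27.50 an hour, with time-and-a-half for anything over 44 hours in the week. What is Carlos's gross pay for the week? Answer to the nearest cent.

€1745.56

Tue: 07:13–17:00 = 9 h 47 min; less 45 min break → 9 h 2 min
Wed: 05:26–15:44 = 10 h 18 min; less 45 min break → 9 h 33 min
Thu: 06:38–17:28 = 10 h 50 min; less 45 min break → 10 h 5 min
Fri: 07:12–19:02 = 11 h 50 min; less 45 min break → 11 h 5 min
Sat: 10:36–19:43 = 9 h 7 min; less 45 min break → 8 h 22 min
Sun: 08:22–17:59 = 9 h 37 min; less 45 min break → 8 h 52 min
Total worked: 56 h 59 min = 3419 min.
Regular 44 h 0 min = 2640 min at €27.50/h; overtime 12 h 59 min = 779 min at €41.25/h.
Pay = (2640 × €27.50 + 779 × €41.25) ÷ 60 = €1745.56.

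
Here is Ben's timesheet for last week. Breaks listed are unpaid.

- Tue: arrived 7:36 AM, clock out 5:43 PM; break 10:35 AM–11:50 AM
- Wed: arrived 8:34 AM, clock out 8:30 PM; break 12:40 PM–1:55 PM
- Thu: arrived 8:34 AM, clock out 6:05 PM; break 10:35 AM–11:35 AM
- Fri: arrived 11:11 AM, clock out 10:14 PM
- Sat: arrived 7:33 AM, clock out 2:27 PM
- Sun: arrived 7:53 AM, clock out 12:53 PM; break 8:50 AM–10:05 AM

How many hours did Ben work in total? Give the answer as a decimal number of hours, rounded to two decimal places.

49.77 hours

Tue: 7:36 AM–5:43 PM = 10 h 7 min; less 75 min break → 8 h 52 min
Wed: 8:34 AM–8:30 PM = 11 h 56 min; less 75 min break → 10 h 41 min
Thu: 8:34 AM–6:05 PM = 9 h 31 min; less 60 min break → 8 h 31 min
Fri: 11:11 AM–10:14 PM = 11 h 3 min
Sat: 7:33 AM–2:27 PM = 6 h 54 min
Sun: 7:53 AM–12:53 PM = 5 h 0 min; less 75 min break → 3 h 45 min
Total: 8 h 52 min + 10 h 41 min + 8 h 31 min + 11 h 3 min + 6 h 54 min + 3 h 45 min = 49 h 46 min.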